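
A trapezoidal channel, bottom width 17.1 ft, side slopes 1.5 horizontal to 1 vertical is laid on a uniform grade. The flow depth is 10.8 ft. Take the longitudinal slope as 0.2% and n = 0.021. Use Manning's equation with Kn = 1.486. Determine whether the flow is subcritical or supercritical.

subcritical

With bottom width b = 17.1 ft and side slope z = 1.5: A = (b + zy)y = (17.1 + 1.5×10.8)×10.8 = 359.6 ft²; P = b + 2y√(1+z²) = 17.1 + 2×10.8×1.803 = 56.04 ft.
Hydraulic radius R = A/P = 359.6/56.04 = 6.418 ft.
V = (1.486/n) R^(2/3) √S = (1.486/0.021) × 6.418^(2/3) × √0.002 = 10.93 ft/s. Hydraulic depth D_h = A/T = 359.6/49.5 = 7.265 ft.
Froude number Fr = V/√(g·D_h) = 10.93/√(32.2×7.265) = 0.714, which is less than 1, so the flow is subcritical.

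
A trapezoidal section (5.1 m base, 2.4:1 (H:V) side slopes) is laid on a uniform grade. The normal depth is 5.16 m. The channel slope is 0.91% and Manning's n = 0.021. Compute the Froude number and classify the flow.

supercritical

With bottom width b = 5.1 m and side slope z = 2.4: A = (b + zy)y = (5.1 + 2.4×5.16)×5.16 = 90.22 m²; P = b + 2y√(1+z²) = 5.1 + 2×5.16×2.6 = 31.93 m.
Hydraulic radius R = A/P = 90.22/31.93 = 2.825 m.
V = (1/n) R^(2/3) √S = (1/0.021) × 2.825^(2/3) × √0.0091 = 9.078 m/s. Hydraulic depth D_h = A/T = 90.22/29.87 = 3.021 m.
Froude number Fr = V/√(g·D_h) = 9.078/√(9.81×3.021) = 1.67, which is greater than 1, so the flow is supercritical.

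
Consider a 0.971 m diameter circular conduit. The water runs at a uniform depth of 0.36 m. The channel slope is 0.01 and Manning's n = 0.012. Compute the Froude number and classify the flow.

supercritical

For a circular section of diameter D = 0.971 m at depth y = 0.36 m, the central angle is θ = 2 arccos(1 − 2y/D) = 2.619 rad. Then A = (D²/8)(θ − sin θ) = 0.2498 m² and P = Dθ/2 = 1.271 m.
Hydraulic radius R = A/P = 0.2498/1.271 = 0.1965 m.
V = (1/n) R^(2/3) √S = (1/0.012) × 0.1965^(2/3) × √0.01 = 2.816 m/s. Hydraulic depth D_h = A/T = 0.2498/0.938 = 0.2663 m.
Froude number Fr = V/√(g·D_h) = 2.816/√(9.81×0.2663) = 1.74, which is greater than 1, so the flow is supercritical.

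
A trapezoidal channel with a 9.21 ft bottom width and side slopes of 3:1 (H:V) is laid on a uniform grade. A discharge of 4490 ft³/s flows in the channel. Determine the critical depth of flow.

y_c = 9.28 ft

At critical depth, Q² T / (g A³) = 1, i.e. A³/T = Q²/g = 4490²/32.2 = 626100.
Try y = 7.16 ft: A³/T = 203400 — low.
Try y = 9.28 ft: A³/T = 626400 — close enough.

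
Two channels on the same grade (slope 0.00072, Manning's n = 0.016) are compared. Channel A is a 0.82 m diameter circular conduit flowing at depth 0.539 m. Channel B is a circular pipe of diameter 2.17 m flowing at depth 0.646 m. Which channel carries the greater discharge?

Channel A: For a circular section of diameter D = 0.82 m at depth y = 0.539 m, the central angle is θ = 2 arccos(1 − 2y/D) = 3.782 rad. Then A = (D²/8)(θ − sin θ) = 0.3681 m² and P = Dθ/2 = 1.551 m. Hydraulic radius R = A/P = 0.3681/1.551 = 0.2374 m. Q_A = (1/0.016)·0.3681·0.2374^(2/3)·√0.00072 = 0.2366 m³/s.
Channel B: For a circular section of diameter D = 2.17 m at depth y = 0.646 m, the central angle is θ = 2 arccos(1 − 2y/D) = 2.308 rad. Then A = (D²/8)(θ − sin θ) = 0.9232 m² and P = Dθ/2 = 2.505 m. Hydraulic radius R = A/P = 0.9232/2.505 = 0.3686 m. Q_B = (1/0.016)·0.9232·0.3686^(2/3)·√0.00072 = 0.7959 m³/s.
Q_A = 0.2366 m³/s vs Q_B = 0.7959 m³/s, so channel B carries more.

channel B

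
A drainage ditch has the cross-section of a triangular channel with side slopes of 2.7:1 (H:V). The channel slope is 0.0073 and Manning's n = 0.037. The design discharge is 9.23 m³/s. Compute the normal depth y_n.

y_n = 1.4 m

Manning's equation rearranged: A R^(2/3) = nQ / (1·√S) = 0.037 × 9.23 / (√0.0073) = 3.997.
At y = 1.74 m: A R^(2/3) = 7.137 — over.
At y = 1.4 m: A R^(2/3) = 3.997 — close enough.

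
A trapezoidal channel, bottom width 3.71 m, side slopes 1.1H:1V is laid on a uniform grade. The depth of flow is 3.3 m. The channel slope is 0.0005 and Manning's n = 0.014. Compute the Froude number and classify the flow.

subcritical

With bottom width b = 3.71 m and side slope z = 1.1: A = (b + zy)y = (3.71 + 1.1×3.3)×3.3 = 24.22 m²; P = b + 2y√(1+z²) = 3.71 + 2×3.3×1.487 = 13.52 m.
Hydraulic radius R = A/P = 24.22/13.52 = 1.791 m.
V = (1/n) R^(2/3) √S = (1/0.014) × 1.791^(2/3) × √0.0005 = 2.356 m/s. Hydraulic depth D_h = A/T = 24.22/10.97 = 2.208 m.
Froude number Fr = V/√(g·D_h) = 2.356/√(9.81×2.208) = 0.506, which is less than 1, so the flow is subcritical.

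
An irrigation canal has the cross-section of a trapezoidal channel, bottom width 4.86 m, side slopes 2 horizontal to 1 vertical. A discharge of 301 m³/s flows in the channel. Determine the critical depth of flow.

y_c = 4.35 m

At critical depth, Q² T / (g A³) = 1, i.e. A³/T = Q²/g = 301²/9.81 = 9236.
Trying y = 5.12 m: A³/T = 18240 — over.
Trying y = 3.52 m: A³/T = 3881 — short.
Trying y = 4.35 m: A³/T = 9220 — matches.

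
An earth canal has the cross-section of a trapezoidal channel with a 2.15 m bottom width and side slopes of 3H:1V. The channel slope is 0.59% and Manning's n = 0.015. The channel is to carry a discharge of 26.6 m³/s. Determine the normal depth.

Manning's equation rearranged: A R^(2/3) = nQ / (1·√S) = 0.015 × 26.6 / (√0.0059) = 5.195.
At y = 1.03 m: A R^(2/3) = 3.937 — too small.
At y = 1.35 m: A R^(2/3) = 7.111 — too large.
At y = 1.17 m: A R^(2/3) = 5.188 — close enough.

y_n = 1.17 m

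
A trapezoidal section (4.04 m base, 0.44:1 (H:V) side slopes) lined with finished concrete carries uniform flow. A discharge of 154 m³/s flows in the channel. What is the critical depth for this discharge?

y_c = 4.46 m

At critical depth, Q² T / (g A³) = 1, i.e. A³/T = Q²/g = 154²/9.81 = 2418.
Try y = 5.1 m: A³/T = 3860 — high.
Try y = 3.13 m: A³/T = 717.5 — low.
Try y = 4.46 m: A³/T = 2409 — close enough.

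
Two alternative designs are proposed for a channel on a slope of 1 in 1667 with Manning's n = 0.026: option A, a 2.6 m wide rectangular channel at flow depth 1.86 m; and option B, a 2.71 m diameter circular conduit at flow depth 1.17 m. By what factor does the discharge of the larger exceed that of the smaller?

2.35

Channel A: Flow area A = b·y = 2.6 × 1.86 = 4.836 m². Wetted perimeter P = b + 2y = 2.6 + 2×1.86 = 6.32 m. Hydraulic radius R = A/P = 4.836/6.32 = 0.7652 m. Q_A = (1/0.026)·4.836·0.7652^(2/3)·√0.0005999 = 3.811 m³/s.
Channel B: For a circular section of diameter D = 2.71 m at depth y = 1.17 m, the central angle is θ = 2 arccos(1 − 2y/D) = 2.868 rad. Then A = (D²/8)(θ − sin θ) = 2.384 m² and P = Dθ/2 = 3.886 m. Hydraulic radius R = A/P = 2.384/3.886 = 0.6136 m. Q_B = (1/0.026)·2.384·0.6136^(2/3)·√0.0005999 = 1.622 m³/s.
The larger discharge is 3.811 m³/s and the smaller is 1.622 m³/s; the ratio is 2.35.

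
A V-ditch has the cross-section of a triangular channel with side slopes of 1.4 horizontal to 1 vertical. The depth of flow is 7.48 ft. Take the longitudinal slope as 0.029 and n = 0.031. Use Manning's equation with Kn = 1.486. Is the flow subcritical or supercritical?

For a triangular section with side slope z = 1.4: A = zy² = 1.4×7.48² = 78.33 ft²; P = 2y√(1+z²) = 2×7.48×1.72 = 25.74 ft.
Hydraulic radius R = A/P = 78.33/25.74 = 3.043 ft.
V = (1.486/n) R^(2/3) √S = (1.486/0.031) × 3.043^(2/3) × √0.029 = 17.14 ft/s. Hydraulic depth D_h = A/T = 78.33/20.94 = 3.74 ft.
Froude number Fr = V/√(g·D_h) = 17.14/√(32.2×3.74) = 1.56, which is greater than 1, so the flow is supercritical.

supercritical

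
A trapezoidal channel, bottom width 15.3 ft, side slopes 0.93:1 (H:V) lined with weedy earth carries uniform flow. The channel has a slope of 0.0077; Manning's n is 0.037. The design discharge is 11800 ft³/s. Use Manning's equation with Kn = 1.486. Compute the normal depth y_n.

y_n = 20.8 ft

Manning's equation rearranged: A R^(2/3) = nQ / (1.486·√S) = 0.037 × 11800 / (1.486 × √0.0077) = 3348.
At y = 23.2 ft: A R^(2/3) = 4200 — high.
At y = 15.3 ft: A R^(2/3) = 1794 — low.
At y = 20.8 ft: A R^(2/3) = 3343 — matches.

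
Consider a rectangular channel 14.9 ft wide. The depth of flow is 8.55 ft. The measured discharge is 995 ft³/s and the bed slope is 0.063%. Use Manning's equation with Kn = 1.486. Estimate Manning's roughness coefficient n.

Flow area A = b·y = 14.9 × 8.55 = 127.4 ft². Wetted perimeter P = b + 2y = 14.9 + 2×8.55 = 32 ft.
Hydraulic radius R = A/P = 127.4/32 = 3.981 ft.
Rearranging Manning's equation: n = (1.486/Q) A R^(2/3) S^(1/2) = (1.486/995) × 127.4 × 3.981^(2/3) × √0.00063 = 0.012.

n = 0.012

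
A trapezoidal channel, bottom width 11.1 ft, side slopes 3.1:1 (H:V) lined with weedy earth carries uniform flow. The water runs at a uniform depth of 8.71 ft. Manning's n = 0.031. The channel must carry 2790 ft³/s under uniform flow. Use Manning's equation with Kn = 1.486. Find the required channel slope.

With bottom width b = 11.1 ft and side slope z = 3.1: A = (b + zy)y = (11.1 + 3.1×8.71)×8.71 = 331.9 ft²; P = b + 2y√(1+z²) = 11.1 + 2×8.71×3.257 = 67.84 ft.
Hydraulic radius R = A/P = 331.9/67.84 = 4.892 ft.
From Manning's equation, S = [nQ / (1.486 A R^(2/3))]² = [0.031 × 2790 / (1.486 × 331.9 × 4.892^(2/3))]² = 0.0037.

S = 0.0037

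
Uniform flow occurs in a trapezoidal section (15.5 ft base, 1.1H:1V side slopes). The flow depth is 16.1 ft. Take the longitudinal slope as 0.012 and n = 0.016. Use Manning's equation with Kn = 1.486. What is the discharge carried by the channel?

Q = 22500 ft³/s

With bottom width b = 15.5 ft and side slope z = 1.1: A = (b + zy)y = (15.5 + 1.1×16.1)×16.1 = 534.7 ft²; P = b + 2y√(1+z²) = 15.5 + 2×16.1×1.487 = 63.37 ft.
Hydraulic radius R = A/P = 534.7/63.37 = 8.438 ft.
Manning's equation: Q = (1.486/n) A R^(2/3) S^(1/2) = (1.486/0.016) × 534.7 × 8.438^(2/3) × 0.012^(1/2) = 22500 ft³/s.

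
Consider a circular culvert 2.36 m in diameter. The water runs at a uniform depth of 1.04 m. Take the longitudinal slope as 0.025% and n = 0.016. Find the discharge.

Q = 1.22 m³/s

For a circular section of diameter D = 2.36 m at depth y = 1.04 m, the central angle is θ = 2 arccos(1 − 2y/D) = 2.904 rad. Then A = (D²/8)(θ − sin θ) = 1.858 m² and P = Dθ/2 = 3.426 m.
Hydraulic radius R = A/P = 1.858/3.426 = 0.5421 m.
Manning's equation: Q = (1/n) A R^(2/3) S^(1/2) = (1/0.016) × 1.858 × 0.5421^(2/3) × 0.00025^(1/2) = 1.22 m³/s.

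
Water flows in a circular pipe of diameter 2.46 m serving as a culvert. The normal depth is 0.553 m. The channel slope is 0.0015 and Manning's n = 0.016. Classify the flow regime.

subcritical

For a circular section of diameter D = 2.46 m at depth y = 0.553 m, the central angle is θ = 2 arccos(1 − 2y/D) = 1.976 rad. Then A = (D²/8)(θ − sin θ) = 0.7994 m² and P = Dθ/2 = 2.43 m.
Hydraulic radius R = A/P = 0.7994/2.43 = 0.3289 m.
V = (1/n) R^(2/3) √S = (1/0.016) × 0.3289^(2/3) × √0.0015 = 1.153 m/s. Hydraulic depth D_h = A/T = 0.7994/2.054 = 0.3892 m.
Froude number Fr = V/√(g·D_h) = 1.153/√(9.81×0.3892) = 0.59, which is less than 1, so the flow is subcritical.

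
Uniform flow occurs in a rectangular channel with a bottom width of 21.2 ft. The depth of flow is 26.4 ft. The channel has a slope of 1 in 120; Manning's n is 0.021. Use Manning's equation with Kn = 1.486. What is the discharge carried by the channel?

Flow area A = b·y = 21.2 × 26.4 = 559.7 ft². Wetted perimeter P = b + 2y = 21.2 + 2×26.4 = 74 ft.
Hydraulic radius R = A/P = 559.7/74 = 7.563 ft.
Manning's equation: Q = (1.486/n) A R^(2/3) S^(1/2) = (1.486/0.021) × 559.7 × 7.563^(2/3) × 0.008333^(1/2) = 13900 ft³/s.

Q = 13900 ft³/s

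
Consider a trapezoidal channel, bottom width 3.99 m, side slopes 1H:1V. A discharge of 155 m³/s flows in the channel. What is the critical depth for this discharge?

y_c = 3.89 m

At critical depth, Q² T / (g A³) = 1, i.e. A³/T = Q²/g = 155²/9.81 = 2449.
Try y = 4.49 m: A³/T = 4256 — too large.
Try y = 2.95 m: A³/T = 867.7 — too small.
Try y = 3.89 m: A³/T = 2447 — close enough.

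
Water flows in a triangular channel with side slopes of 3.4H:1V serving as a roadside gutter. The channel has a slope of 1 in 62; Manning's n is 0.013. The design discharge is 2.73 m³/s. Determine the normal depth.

y_n = 0.471 m

Manning's equation rearranged: A R^(2/3) = nQ / (1·√S) = 0.013 × 2.73 / (√0.01613) = 0.2794.
At y = 0.543 m: A R^(2/3) = 0.4089 — too large.
At y = 0.39 m: A R^(2/3) = 0.1692 — too small.
At y = 0.471 m: A R^(2/3) = 0.2798 — matches.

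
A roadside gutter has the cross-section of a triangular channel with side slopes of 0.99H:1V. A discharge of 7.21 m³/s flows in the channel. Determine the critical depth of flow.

At critical depth, Q² T / (g A³) = 1, i.e. A³/T = Q²/g = 7.21²/9.81 = 5.299.
Try y = 1.36 m: A³/T = 2.28 — low.
Try y = 1.61 m: A³/T = 5.301 — close enough.

y_c = 1.61 m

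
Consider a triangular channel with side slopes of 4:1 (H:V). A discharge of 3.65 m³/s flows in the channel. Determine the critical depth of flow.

At critical depth, Q² T / (g A³) = 1, i.e. A³/T = Q²/g = 3.65²/9.81 = 1.358.
Trying y = 0.867 m: A³/T = 3.919 — high.
Trying y = 0.701 m: A³/T = 1.354 — close enough.

y_c = 0.701 m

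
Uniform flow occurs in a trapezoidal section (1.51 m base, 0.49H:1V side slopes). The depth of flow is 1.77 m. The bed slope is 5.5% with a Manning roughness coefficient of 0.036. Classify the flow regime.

supercritical

With bottom width b = 1.51 m and side slope z = 0.49: A = (b + zy)y = (1.51 + 0.49×1.77)×1.77 = 4.208 m²; P = b + 2y√(1+z²) = 1.51 + 2×1.77×1.114 = 5.452 m.
Hydraulic radius R = A/P = 4.208/5.452 = 0.7718 m.
V = (1/n) R^(2/3) √S = (1/0.036) × 0.7718^(2/3) × √0.055 = 5.481 m/s. Hydraulic depth D_h = A/T = 4.208/3.245 = 1.297 m.
Froude number Fr = V/√(g·D_h) = 5.481/√(9.81×1.297) = 1.54, which is greater than 1, so the flow is supercritical.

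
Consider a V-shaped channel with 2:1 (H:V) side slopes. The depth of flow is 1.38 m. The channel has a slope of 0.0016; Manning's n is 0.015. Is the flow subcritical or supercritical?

subcritical

For a triangular section with side slope z = 2: A = zy² = 2×1.38² = 3.809 m²; P = 2y√(1+z²) = 2×1.38×2.236 = 6.172 m.
Hydraulic radius R = A/P = 3.809/6.172 = 0.6172 m.
V = (1/n) R^(2/3) √S = (1/0.015) × 0.6172^(2/3) × √0.0016 = 1.933 m/s. Hydraulic depth D_h = A/T = 3.809/5.52 = 0.69 m.
Froude number Fr = V/√(g·D_h) = 1.933/√(9.81×0.69) = 0.743, which is less than 1, so the flow is subcritical.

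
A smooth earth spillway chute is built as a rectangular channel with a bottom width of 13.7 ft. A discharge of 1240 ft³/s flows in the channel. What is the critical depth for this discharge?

For a rectangular channel, critical depth y_c = (q²/g)^(1/3) where q = Q/b = 1240/13.7 = 90.51 ft²/s.
So y_c = (90.51²/32.2)^(1/3) = 6.34 ft.

y_c = 6.34 ft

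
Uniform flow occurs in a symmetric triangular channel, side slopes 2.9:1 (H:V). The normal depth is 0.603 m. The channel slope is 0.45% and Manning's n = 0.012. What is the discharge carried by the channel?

For a triangular section with side slope z = 2.9: A = zy² = 2.9×0.603² = 1.054 m²; P = 2y√(1+z²) = 2×0.603×3.068 = 3.699 m.
Hydraulic radius R = A/P = 1.054/3.699 = 0.285 m.
Manning's equation: Q = (1/n) A R^(2/3) S^(1/2) = (1/0.012) × 1.054 × 0.285^(2/3) × 0.0045^(1/2) = 2.55 m³/s.

Q = 2.55 m³/s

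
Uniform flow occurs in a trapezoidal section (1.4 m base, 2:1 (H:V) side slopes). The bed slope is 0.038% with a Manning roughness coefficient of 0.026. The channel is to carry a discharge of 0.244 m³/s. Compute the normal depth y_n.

y_n = 0.372 m

Manning's equation rearranged: A R^(2/3) = nQ / (1·√S) = 0.026 × 0.244 / (√0.00038) = 0.3254.
Trying y = 0.329 m: A R^(2/3) = 0.2584 — too small.
Trying y = 0.372 m: A R^(2/3) = 0.3252 — ≈ 0.3254.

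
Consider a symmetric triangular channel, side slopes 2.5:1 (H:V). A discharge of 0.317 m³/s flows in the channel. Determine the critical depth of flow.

At critical depth, Q² T / (g A³) = 1, i.e. A³/T = Q²/g = 0.317²/9.81 = 0.01024.
Try y = 0.279 m: A³/T = 0.005283 — too small.
Try y = 0.391 m: A³/T = 0.02856 — too large.
Try y = 0.319 m: A³/T = 0.01032 — close enough.

y_c = 0.319 m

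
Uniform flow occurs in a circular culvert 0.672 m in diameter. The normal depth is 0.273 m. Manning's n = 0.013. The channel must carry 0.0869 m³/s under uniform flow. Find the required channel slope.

For a circular section of diameter D = 0.672 m at depth y = 0.273 m, the central angle is θ = 2 arccos(1 − 2y/D) = 2.764 rad. Then A = (D²/8)(θ − sin θ) = 0.1353 m² and P = Dθ/2 = 0.9288 m.
Hydraulic radius R = A/P = 0.1353/0.9288 = 0.1456 m.
From Manning's equation, S = [nQ / (1 A R^(2/3))]² = [0.013 × 0.0869 / (1 × 0.1353 × 0.1456^(2/3))]² = 0.000911.

S = 0.000911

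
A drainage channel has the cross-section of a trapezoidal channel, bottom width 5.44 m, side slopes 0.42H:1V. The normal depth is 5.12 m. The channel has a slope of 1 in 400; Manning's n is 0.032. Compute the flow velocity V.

V = 2.76 m/s

With bottom width b = 5.44 m and side slope z = 0.42: A = (b + zy)y = (5.44 + 0.42×5.12)×5.12 = 38.86 m²; P = b + 2y√(1+z²) = 5.44 + 2×5.12×1.085 = 16.55 m.
Hydraulic radius R = A/P = 38.86/16.55 = 2.349 m.
From Manning's equation, V = (1/n) R^(2/3) S^(1/2) = (1/0.032) × 2.349^(2/3) × 0.0025^(1/2) = 2.76 m/s.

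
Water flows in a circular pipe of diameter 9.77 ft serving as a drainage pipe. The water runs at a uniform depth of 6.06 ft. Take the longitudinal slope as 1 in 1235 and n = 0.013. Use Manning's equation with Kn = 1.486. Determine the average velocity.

V = 6.4 ft/s

For a circular section of diameter D = 9.77 ft at depth y = 6.06 ft, the central angle is θ = 2 arccos(1 − 2y/D) = 3.627 rad. Then A = (D²/8)(θ − sin θ) = 48.85 ft² and P = Dθ/2 = 17.72 ft.
Hydraulic radius R = A/P = 48.85/17.72 = 2.757 ft.
From Manning's equation, V = (1.486/n) R^(2/3) S^(1/2) = (1.486/0.013) × 2.757^(2/3) × 0.0008097^(1/2) = 6.4 ft/s.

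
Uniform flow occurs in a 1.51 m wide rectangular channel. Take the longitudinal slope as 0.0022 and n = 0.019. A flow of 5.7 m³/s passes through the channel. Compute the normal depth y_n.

y_n = 2.24 m

Manning's equation rearranged: A R^(2/3) = nQ / (1·√S) = 0.019 × 5.7 / (√0.0022) = 2.309.
Trying y = 2.86 m: A R^(2/3) = 3.063 — too large.
Trying y = 1.79 m: A R^(2/3) = 1.772 — too small.
Trying y = 2.24 m: A R^(2/3) = 2.311 — ≈ 2.309.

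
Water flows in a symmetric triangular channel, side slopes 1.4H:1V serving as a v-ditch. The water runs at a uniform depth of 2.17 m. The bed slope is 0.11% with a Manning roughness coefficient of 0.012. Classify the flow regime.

subcritical

For a triangular section with side slope z = 1.4: A = zy² = 1.4×2.17² = 6.592 m²; P = 2y√(1+z²) = 2×2.17×1.72 = 7.467 m.
Hydraulic radius R = A/P = 6.592/7.467 = 0.8829 m.
V = (1/n) R^(2/3) √S = (1/0.012) × 0.8829^(2/3) × √0.0011 = 2.544 m/s. Hydraulic depth D_h = A/T = 6.592/6.076 = 1.085 m.
Froude number Fr = V/√(g·D_h) = 2.544/√(9.81×1.085) = 0.78, which is less than 1, so the flow is subcritical.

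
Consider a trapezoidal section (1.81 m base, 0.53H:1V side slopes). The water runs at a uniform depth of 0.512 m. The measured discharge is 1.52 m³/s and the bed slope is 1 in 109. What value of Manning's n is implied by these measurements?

n = 0.0339

With bottom width b = 1.81 m and side slope z = 0.53: A = (b + zy)y = (1.81 + 0.53×0.512)×0.512 = 1.066 m²; P = b + 2y√(1+z²) = 1.81 + 2×0.512×1.132 = 2.969 m.
Hydraulic radius R = A/P = 1.066/2.969 = 0.3589 m.
Rearranging Manning's equation: n = (1/Q) A R^(2/3) S^(1/2) = (1/1.52) × 1.066 × 0.3589^(2/3) × √0.009174 = 0.0339.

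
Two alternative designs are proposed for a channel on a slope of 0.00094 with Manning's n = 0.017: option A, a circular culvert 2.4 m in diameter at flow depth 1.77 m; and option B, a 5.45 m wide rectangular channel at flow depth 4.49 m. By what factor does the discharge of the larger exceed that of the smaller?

12.1

Channel A: For a circular section of diameter D = 2.4 m at depth y = 1.77 m, the central angle is θ = 2 arccos(1 − 2y/D) = 4.132 rad. Then A = (D²/8)(θ − sin θ) = 3.577 m² and P = Dθ/2 = 4.958 m. Hydraulic radius R = A/P = 3.577/4.958 = 0.7214 m. Q_A = (1/0.017)·3.577·0.7214^(2/3)·√0.00094 = 5.188 m³/s.
Channel B: Flow area A = b·y = 5.45 × 4.49 = 24.47 m². Wetted perimeter P = b + 2y = 5.45 + 2×4.49 = 14.43 m. Hydraulic radius R = A/P = 24.47/14.43 = 1.696 m. Q_B = (1/0.017)·24.47·1.696^(2/3)·√0.00094 = 62.76 m³/s.
The larger discharge is 62.76 m³/s and the smaller is 5.188 m³/s; the ratio is 12.1.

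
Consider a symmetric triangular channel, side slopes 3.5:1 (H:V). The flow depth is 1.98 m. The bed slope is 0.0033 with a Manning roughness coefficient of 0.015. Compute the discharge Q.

Q = 50.9 m³/s

For a triangular section with side slope z = 3.5: A = zy² = 3.5×1.98² = 13.72 m²; P = 2y√(1+z²) = 2×1.98×3.64 = 14.41 m.
Hydraulic radius R = A/P = 13.72/14.41 = 0.9519 m.
Manning's equation: Q = (1/n) A R^(2/3) S^(1/2) = (1/0.015) × 13.72 × 0.9519^(2/3) × 0.0033^(1/2) = 50.9 m³/s.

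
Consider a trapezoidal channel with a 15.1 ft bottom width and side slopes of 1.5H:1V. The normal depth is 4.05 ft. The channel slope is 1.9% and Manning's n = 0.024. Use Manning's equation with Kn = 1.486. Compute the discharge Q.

Q = 1480 ft³/s

With bottom width b = 15.1 ft and side slope z = 1.5: A = (b + zy)y = (15.1 + 1.5×4.05)×4.05 = 85.76 ft²; P = b + 2y√(1+z²) = 15.1 + 2×4.05×1.803 = 29.7 ft.
Hydraulic radius R = A/P = 85.76/29.7 = 2.887 ft.
Manning's equation: Q = (1.486/n) A R^(2/3) S^(1/2) = (1.486/0.024) × 85.76 × 2.887^(2/3) × 0.019^(1/2) = 1480 ft³/s.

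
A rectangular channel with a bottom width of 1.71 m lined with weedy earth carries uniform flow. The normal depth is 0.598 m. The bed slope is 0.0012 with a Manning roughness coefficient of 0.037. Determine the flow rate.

Q = 0.477 m³/s

Flow area A = b·y = 1.71 × 0.598 = 1.023 m². Wetted perimeter P = b + 2y = 1.71 + 2×0.598 = 2.906 m.
Hydraulic radius R = A/P = 1.023/2.906 = 0.3519 m.
Manning's equation: Q = (1/n) A R^(2/3) S^(1/2) = (1/0.037) × 1.023 × 0.3519^(2/3) × 0.0012^(1/2) = 0.477 m³/s.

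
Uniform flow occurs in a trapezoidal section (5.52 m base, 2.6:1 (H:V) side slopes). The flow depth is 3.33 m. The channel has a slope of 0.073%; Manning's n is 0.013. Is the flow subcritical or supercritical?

With bottom width b = 5.52 m and side slope z = 2.6: A = (b + zy)y = (5.52 + 2.6×3.33)×3.33 = 47.21 m²; P = b + 2y√(1+z²) = 5.52 + 2×3.33×2.786 = 24.07 m.
Hydraulic radius R = A/P = 47.21/24.07 = 1.961 m.
V = (1/n) R^(2/3) √S = (1/0.013) × 1.961^(2/3) × √0.00073 = 3.256 m/s. Hydraulic depth D_h = A/T = 47.21/22.84 = 2.067 m.
Froude number Fr = V/√(g·D_h) = 3.256/√(9.81×2.067) = 0.723, which is less than 1, so the flow is subcritical.

subcritical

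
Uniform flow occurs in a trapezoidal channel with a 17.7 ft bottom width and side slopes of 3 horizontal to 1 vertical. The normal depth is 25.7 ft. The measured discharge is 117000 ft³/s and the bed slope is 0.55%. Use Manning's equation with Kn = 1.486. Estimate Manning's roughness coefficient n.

With bottom width b = 17.7 ft and side slope z = 3: A = (b + zy)y = (17.7 + 3×25.7)×25.7 = 2436 ft²; P = b + 2y√(1+z²) = 17.7 + 2×25.7×3.162 = 180.2 ft.
Hydraulic radius R = A/P = 2436/180.2 = 13.52 ft.
Rearranging Manning's equation: n = (1.486/Q) A R^(2/3) S^(1/2) = (1.486/117000) × 2436 × 13.52^(2/3) × √0.0055 = 0.013.

n = 0.013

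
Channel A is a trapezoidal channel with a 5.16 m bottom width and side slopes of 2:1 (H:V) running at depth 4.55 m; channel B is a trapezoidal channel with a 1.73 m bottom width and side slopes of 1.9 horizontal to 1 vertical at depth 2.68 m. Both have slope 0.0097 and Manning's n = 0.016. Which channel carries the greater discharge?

channel A

Channel A: With bottom width b = 5.16 m and side slope z = 2: A = (b + zy)y = (5.16 + 2×4.55)×4.55 = 64.88 m²; P = b + 2y√(1+z²) = 5.16 + 2×4.55×2.236 = 25.51 m. Hydraulic radius R = A/P = 64.88/25.51 = 2.544 m. Q_A = (1/0.016)·64.88·2.544^(2/3)·√0.0097 = 744.2 m³/s.
Channel B: With bottom width b = 1.73 m and side slope z = 1.9: A = (b + zy)y = (1.73 + 1.9×2.68)×2.68 = 18.28 m²; P = b + 2y√(1+z²) = 1.73 + 2×2.68×2.147 = 13.24 m. Hydraulic radius R = A/P = 18.28/13.24 = 1.381 m. Q_B = (1/0.016)·18.28·1.381^(2/3)·√0.0097 = 139.6 m³/s.
Q_A = 744.2 m³/s vs Q_B = 139.6 m³/s, so channel A carries more.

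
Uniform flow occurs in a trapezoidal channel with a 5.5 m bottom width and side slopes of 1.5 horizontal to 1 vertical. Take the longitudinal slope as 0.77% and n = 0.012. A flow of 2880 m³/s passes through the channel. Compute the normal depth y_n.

Manning's equation rearranged: A R^(2/3) = nQ / (1·√S) = 0.012 × 2880 / (√0.0077) = 393.8.
At y = 10.6 m: A R^(2/3) = 679.9 — too large.
At y = 6.55 m: A R^(2/3) = 229.1 — too small.
At y = 8.35 m: A R^(2/3) = 393.5 — matches.

y_n = 8.35 m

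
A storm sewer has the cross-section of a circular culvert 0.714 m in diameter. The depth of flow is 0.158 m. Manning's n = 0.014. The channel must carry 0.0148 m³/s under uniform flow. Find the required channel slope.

S = 0.000231

For a circular section of diameter D = 0.714 m at depth y = 0.158 m, the central angle is θ = 2 arccos(1 − 2y/D) = 1.959 rad. Then A = (D²/8)(θ − sin θ) = 0.06586 m² and P = Dθ/2 = 0.6994 m.
Hydraulic radius R = A/P = 0.06586/0.6994 = 0.09416 m.
From Manning's equation, S = [nQ / (1 A R^(2/3))]² = [0.014 × 0.0148 / (1 × 0.06586 × 0.09416^(2/3))]² = 0.000231.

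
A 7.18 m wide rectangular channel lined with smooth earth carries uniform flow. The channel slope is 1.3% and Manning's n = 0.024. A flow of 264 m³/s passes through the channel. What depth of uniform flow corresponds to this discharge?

Manning's equation rearranged: A R^(2/3) = nQ / (1·√S) = 0.024 × 264 / (√0.013) = 55.57.
At y = 4.04 m: A R^(2/3) = 44.51 — too small.
At y = 5.53 m: A R^(2/3) = 66.69 — too large.
At y = 4.79 m: A R^(2/3) = 55.54 — matches.

y_n = 4.79 m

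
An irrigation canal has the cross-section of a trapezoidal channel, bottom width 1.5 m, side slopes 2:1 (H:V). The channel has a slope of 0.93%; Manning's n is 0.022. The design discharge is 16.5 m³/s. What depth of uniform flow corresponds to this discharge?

y_n = 1.22 m

Manning's equation rearranged: A R^(2/3) = nQ / (1·√S) = 0.022 × 16.5 / (√0.0093) = 3.764.
Trying y = 0.839 m: A R^(2/3) = 1.697 — short.
Trying y = 1.22 m: A R^(2/3) = 3.757 — matches.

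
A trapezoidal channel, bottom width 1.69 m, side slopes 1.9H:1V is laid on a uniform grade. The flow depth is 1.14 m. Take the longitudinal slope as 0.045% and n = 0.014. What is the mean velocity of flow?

V = 1.16 m/s

With bottom width b = 1.69 m and side slope z = 1.9: A = (b + zy)y = (1.69 + 1.9×1.14)×1.14 = 4.396 m²; P = b + 2y√(1+z²) = 1.69 + 2×1.14×2.147 = 6.585 m.
Hydraulic radius R = A/P = 4.396/6.585 = 0.6675 m.
From Manning's equation, V = (1/n) R^(2/3) S^(1/2) = (1/0.014) × 0.6675^(2/3) × 0.00045^(1/2) = 1.16 m/s.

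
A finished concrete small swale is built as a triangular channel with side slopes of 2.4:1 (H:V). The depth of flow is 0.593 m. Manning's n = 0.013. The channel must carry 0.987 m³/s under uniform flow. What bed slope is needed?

S = 0.0013

For a triangular section with side slope z = 2.4: A = zy² = 2.4×0.593² = 0.844 m²; P = 2y√(1+z²) = 2×0.593×2.6 = 3.084 m.
Hydraulic radius R = A/P = 0.844/3.084 = 0.2737 m.
From Manning's equation, S = [nQ / (1 A R^(2/3))]² = [0.013 × 0.987 / (1 × 0.844 × 0.2737^(2/3))]² = 0.0013.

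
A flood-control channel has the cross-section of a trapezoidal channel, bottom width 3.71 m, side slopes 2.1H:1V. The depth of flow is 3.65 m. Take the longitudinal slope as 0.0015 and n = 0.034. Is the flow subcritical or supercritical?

With bottom width b = 3.71 m and side slope z = 2.1: A = (b + zy)y = (3.71 + 2.1×3.65)×3.65 = 41.52 m²; P = b + 2y√(1+z²) = 3.71 + 2×3.65×2.326 = 20.69 m.
Hydraulic radius R = A/P = 41.52/20.69 = 2.007 m.
V = (1/n) R^(2/3) √S = (1/0.034) × 2.007^(2/3) × √0.0015 = 1.812 m/s. Hydraulic depth D_h = A/T = 41.52/19.04 = 2.181 m.
Froude number Fr = V/√(g·D_h) = 1.812/√(9.81×2.181) = 0.392, which is less than 1, so the flow is subcritical.

subcritical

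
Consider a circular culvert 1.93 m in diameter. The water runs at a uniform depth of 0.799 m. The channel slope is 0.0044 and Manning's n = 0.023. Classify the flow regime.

For a circular section of diameter D = 1.93 m at depth y = 0.799 m, the central angle is θ = 2 arccos(1 − 2y/D) = 2.796 rad. Then A = (D²/8)(θ − sin θ) = 1.144 m² and P = Dθ/2 = 2.698 m.
Hydraulic radius R = A/P = 1.144/2.698 = 0.424 m.
V = (1/n) R^(2/3) √S = (1/0.023) × 0.424^(2/3) × √0.0044 = 1.628 m/s. Hydraulic depth D_h = A/T = 1.144/1.901 = 0.6017 m.
Froude number Fr = V/√(g·D_h) = 1.628/√(9.81×0.6017) = 0.67, which is less than 1, so the flow is subcritical.

subcritical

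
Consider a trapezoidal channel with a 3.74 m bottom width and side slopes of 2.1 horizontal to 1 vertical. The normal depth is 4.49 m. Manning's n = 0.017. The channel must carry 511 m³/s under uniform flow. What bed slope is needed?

With bottom width b = 3.74 m and side slope z = 2.1: A = (b + zy)y = (3.74 + 2.1×4.49)×4.49 = 59.13 m²; P = b + 2y√(1+z²) = 3.74 + 2×4.49×2.326 = 24.63 m.
Hydraulic radius R = A/P = 59.13/24.63 = 2.401 m.
From Manning's equation, S = [nQ / (1 A R^(2/3))]² = [0.017 × 511 / (1 × 59.13 × 2.401^(2/3))]² = 0.00671.

S = 0.00671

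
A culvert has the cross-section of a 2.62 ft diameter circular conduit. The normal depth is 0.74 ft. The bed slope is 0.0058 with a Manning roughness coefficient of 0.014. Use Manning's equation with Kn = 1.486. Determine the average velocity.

For a circular section of diameter D = 2.62 ft at depth y = 0.74 ft, the central angle is θ = 2 arccos(1 − 2y/D) = 2.241 rad. Then A = (D²/8)(θ − sin θ) = 1.251 ft² and P = Dθ/2 = 2.936 ft.
Hydraulic radius R = A/P = 1.251/2.936 = 0.426 ft.
From Manning's equation, V = (1.486/n) R^(2/3) S^(1/2) = (1.486/0.014) × 0.426^(2/3) × 0.0058^(1/2) = 4.58 ft/s.

V = 4.58 ft/s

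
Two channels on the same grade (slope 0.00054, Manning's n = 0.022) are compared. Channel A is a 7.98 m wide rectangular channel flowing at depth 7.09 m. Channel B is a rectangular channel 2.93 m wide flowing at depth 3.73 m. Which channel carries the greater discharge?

channel A

Channel A: Flow area A = b·y = 7.98 × 7.09 = 56.58 m². Wetted perimeter P = b + 2y = 7.98 + 2×7.09 = 22.16 m. Hydraulic radius R = A/P = 56.58/22.16 = 2.553 m. Q_A = (1/0.022)·56.58·2.553^(2/3)·√0.00054 = 111.6 m³/s.
Channel B: Flow area A = b·y = 2.93 × 3.73 = 10.93 m². Wetted perimeter P = b + 2y = 2.93 + 2×3.73 = 10.39 m. Hydraulic radius R = A/P = 10.93/10.39 = 1.052 m. Q_B = (1/0.022)·10.93·1.052^(2/3)·√0.00054 = 11.94 m³/s.
Q_A = 111.6 m³/s vs Q_B = 11.94 m³/s, so channel A carries more.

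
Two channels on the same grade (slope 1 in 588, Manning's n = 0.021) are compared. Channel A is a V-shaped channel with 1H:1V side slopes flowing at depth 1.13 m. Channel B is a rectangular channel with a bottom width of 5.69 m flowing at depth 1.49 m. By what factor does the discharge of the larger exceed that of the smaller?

12.1

Channel A: For a triangular section with side slope z = 1: A = zy² = 1×1.13² = 1.277 m²; P = 2y√(1+z²) = 2×1.13×1.414 = 3.196 m. Hydraulic radius R = A/P = 1.277/3.196 = 0.3995 m. Q_A = (1/0.021)·1.277·0.3995^(2/3)·√0.001701 = 1.36 m³/s.
Channel B: Flow area A = b·y = 5.69 × 1.49 = 8.478 m². Wetted perimeter P = b + 2y = 5.69 + 2×1.49 = 8.67 m. Hydraulic radius R = A/P = 8.478/8.67 = 0.9779 m. Q_B = (1/0.021)·8.478·0.9779^(2/3)·√0.001701 = 16.4 m³/s.
The larger discharge is 16.4 m³/s and the smaller is 1.36 m³/s; the ratio is 12.1.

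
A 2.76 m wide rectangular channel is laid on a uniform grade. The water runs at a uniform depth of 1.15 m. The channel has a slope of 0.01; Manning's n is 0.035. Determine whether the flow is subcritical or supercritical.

subcritical

Flow area A = b·y = 2.76 × 1.15 = 3.174 m². Wetted perimeter P = b + 2y = 2.76 + 2×1.15 = 5.06 m.
Hydraulic radius R = A/P = 3.174/5.06 = 0.6273 m.
V = (1/n) R^(2/3) √S = (1/0.035) × 0.6273^(2/3) × √0.01 = 2.094 m/s. Hydraulic depth D_h = A/T = 3.174/2.76 = 1.15 m.
Froude number Fr = V/√(g·D_h) = 2.094/√(9.81×1.15) = 0.623, which is less than 1, so the flow is subcritical.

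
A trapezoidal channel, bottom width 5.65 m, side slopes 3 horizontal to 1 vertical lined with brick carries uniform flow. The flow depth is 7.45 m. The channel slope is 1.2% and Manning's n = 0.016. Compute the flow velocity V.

V = 17.1 m/s

With bottom width b = 5.65 m and side slope z = 3: A = (b + zy)y = (5.65 + 3×7.45)×7.45 = 208.6 m²; P = b + 2y√(1+z²) = 5.65 + 2×7.45×3.162 = 52.77 m.
Hydraulic radius R = A/P = 208.6/52.77 = 3.953 m.
From Manning's equation, V = (1/n) R^(2/3) S^(1/2) = (1/0.016) × 3.953^(2/3) × 0.012^(1/2) = 17.1 m/s.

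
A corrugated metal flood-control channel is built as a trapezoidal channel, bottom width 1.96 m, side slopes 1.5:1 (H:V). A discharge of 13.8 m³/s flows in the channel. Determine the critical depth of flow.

At critical depth, Q² T / (g A³) = 1, i.e. A³/T = Q²/g = 13.8²/9.81 = 19.41.
Trying y = 1.1 m: A³/T = 11.9 — too small.
Trying y = 1.56 m: A³/T = 45.46 — too large.
Trying y = 1.25 m: A³/T = 19.29 — ≈ 19.41.

y_c = 1.25 m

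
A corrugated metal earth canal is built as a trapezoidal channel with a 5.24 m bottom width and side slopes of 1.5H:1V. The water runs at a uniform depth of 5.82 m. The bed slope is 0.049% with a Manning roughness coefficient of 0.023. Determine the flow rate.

Q = 166 m³/s

With bottom width b = 5.24 m and side slope z = 1.5: A = (b + zy)y = (5.24 + 1.5×5.82)×5.82 = 81.31 m²; P = b + 2y√(1+z²) = 5.24 + 2×5.82×1.803 = 26.22 m.
Hydraulic radius R = A/P = 81.31/26.22 = 3.1 m.
Manning's equation: Q = (1/n) A R^(2/3) S^(1/2) = (1/0.023) × 81.31 × 3.1^(2/3) × 0.00049^(1/2) = 166 m³/s.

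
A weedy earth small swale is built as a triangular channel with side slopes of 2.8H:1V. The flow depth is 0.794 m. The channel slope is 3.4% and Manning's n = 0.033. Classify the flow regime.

supercritical

For a triangular section with side slope z = 2.8: A = zy² = 2.8×0.794² = 1.765 m²; P = 2y√(1+z²) = 2×0.794×2.973 = 4.721 m.
Hydraulic radius R = A/P = 1.765/4.721 = 0.3739 m.
V = (1/n) R^(2/3) √S = (1/0.033) × 0.3739^(2/3) × √0.034 = 2.9 m/s. Hydraulic depth D_h = A/T = 1.765/4.446 = 0.397 m.
Froude number Fr = V/√(g·D_h) = 2.9/√(9.81×0.397) = 1.47, which is greater than 1, so the flow is supercritical.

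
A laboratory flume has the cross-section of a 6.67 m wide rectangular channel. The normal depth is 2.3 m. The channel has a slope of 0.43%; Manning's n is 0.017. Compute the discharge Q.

Q = 72.7 m³/s

Flow area A = b·y = 6.67 × 2.3 = 15.34 m². Wetted perimeter P = b + 2y = 6.67 + 2×2.3 = 11.27 m.
Hydraulic radius R = A/P = 15.34/11.27 = 1.361 m.
Manning's equation: Q = (1/n) A R^(2/3) S^(1/2) = (1/0.017) × 15.34 × 1.361^(2/3) × 0.0043^(1/2) = 72.7 m³/s.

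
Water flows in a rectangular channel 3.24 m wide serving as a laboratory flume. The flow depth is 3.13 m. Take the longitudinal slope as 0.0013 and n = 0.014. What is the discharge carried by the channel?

Flow area A = b·y = 3.24 × 3.13 = 10.14 m². Wetted perimeter P = b + 2y = 3.24 + 2×3.13 = 9.5 m.
Hydraulic radius R = A/P = 10.14/9.5 = 1.067 m.
Manning's equation: Q = (1/n) A R^(2/3) S^(1/2) = (1/0.014) × 10.14 × 1.067^(2/3) × 0.0013^(1/2) = 27.3 m³/s.

Q = 27.3 m³/s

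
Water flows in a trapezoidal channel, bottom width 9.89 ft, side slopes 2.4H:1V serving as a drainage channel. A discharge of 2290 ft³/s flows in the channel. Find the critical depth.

y_c = 7.14 ft

At critical depth, Q² T / (g A³) = 1, i.e. A³/T = Q²/g = 2290²/32.2 = 162900.
Try y = 8.81 ft: A³/T = 391700 — high.
Try y = 6.09 ft: A³/T = 84970 — low.
Try y = 7.14 ft: A³/T = 162700 — matches.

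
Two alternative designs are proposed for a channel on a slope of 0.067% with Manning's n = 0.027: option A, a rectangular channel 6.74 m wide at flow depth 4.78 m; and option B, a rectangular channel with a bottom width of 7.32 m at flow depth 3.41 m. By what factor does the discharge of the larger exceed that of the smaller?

Channel A: Flow area A = b·y = 6.74 × 4.78 = 32.22 m². Wetted perimeter P = b + 2y = 6.74 + 2×4.78 = 16.3 m. Hydraulic radius R = A/P = 32.22/16.3 = 1.977 m. Q_A = (1/0.027)·32.22·1.977^(2/3)·√0.00067 = 48.64 m³/s.
Channel B: Flow area A = b·y = 7.32 × 3.41 = 24.96 m². Wetted perimeter P = b + 2y = 7.32 + 2×3.41 = 14.14 m. Hydraulic radius R = A/P = 24.96/14.14 = 1.765 m. Q_B = (1/0.027)·24.96·1.765^(2/3)·√0.00067 = 34.95 m³/s.
The larger discharge is 48.64 m³/s and the smaller is 34.95 m³/s; the ratio is 1.39.

1.39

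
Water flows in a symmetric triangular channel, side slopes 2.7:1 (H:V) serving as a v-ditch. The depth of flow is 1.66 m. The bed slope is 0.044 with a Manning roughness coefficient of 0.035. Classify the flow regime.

For a triangular section with side slope z = 2.7: A = zy² = 2.7×1.66² = 7.44 m²; P = 2y√(1+z²) = 2×1.66×2.879 = 9.559 m.
Hydraulic radius R = A/P = 7.44/9.559 = 0.7783 m.
V = (1/n) R^(2/3) √S = (1/0.035) × 0.7783^(2/3) × √0.044 = 5.071 m/s. Hydraulic depth D_h = A/T = 7.44/8.964 = 0.83 m.
Froude number Fr = V/√(g·D_h) = 5.071/√(9.81×0.83) = 1.78, which is greater than 1, so the flow is supercritical.

supercritical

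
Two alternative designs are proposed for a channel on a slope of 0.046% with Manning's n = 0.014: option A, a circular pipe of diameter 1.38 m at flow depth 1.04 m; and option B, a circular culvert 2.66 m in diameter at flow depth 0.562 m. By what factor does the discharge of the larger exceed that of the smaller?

Channel A: For a circular section of diameter D = 1.38 m at depth y = 1.04 m, the central angle is θ = 2 arccos(1 − 2y/D) = 4.206 rad. Then A = (D²/8)(θ − sin θ) = 1.209 m² and P = Dθ/2 = 2.902 m. Hydraulic radius R = A/P = 1.209/2.902 = 0.4167 m. Q_A = (1/0.014)·1.209·0.4167^(2/3)·√0.00046 = 1.034 m³/s.
Channel B: For a circular section of diameter D = 2.66 m at depth y = 0.562 m, the central angle is θ = 2 arccos(1 − 2y/D) = 1.91 rad. Then A = (D²/8)(θ − sin θ) = 0.8557 m² and P = Dθ/2 = 2.541 m. Hydraulic radius R = A/P = 0.8557/2.541 = 0.3368 m. Q_B = (1/0.014)·0.8557·0.3368^(2/3)·√0.00046 = 0.6346 m³/s.
The larger discharge is 1.034 m³/s and the smaller is 0.6346 m³/s; the ratio is 1.63.

1.63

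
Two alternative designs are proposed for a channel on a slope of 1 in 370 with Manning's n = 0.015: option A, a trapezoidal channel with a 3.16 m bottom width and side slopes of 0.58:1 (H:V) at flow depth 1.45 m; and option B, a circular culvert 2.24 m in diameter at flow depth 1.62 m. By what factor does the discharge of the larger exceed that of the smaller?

Channel A: With bottom width b = 3.16 m and side slope z = 0.58: A = (b + zy)y = (3.16 + 0.58×1.45)×1.45 = 5.801 m²; P = b + 2y√(1+z²) = 3.16 + 2×1.45×1.156 = 6.512 m. Hydraulic radius R = A/P = 5.801/6.512 = 0.8908 m. Q_A = (1/0.015)·5.801·0.8908^(2/3)·√0.002703 = 18.62 m³/s.
Channel B: For a circular section of diameter D = 2.24 m at depth y = 1.62 m, the central angle is θ = 2 arccos(1 − 2y/D) = 4.067 rad. Then A = (D²/8)(θ − sin θ) = 3.052 m² and P = Dθ/2 = 4.555 m. Hydraulic radius R = A/P = 3.052/4.555 = 0.67 m. Q_B = (1/0.015)·3.052·0.67^(2/3)·√0.002703 = 8.099 m³/s.
The larger discharge is 18.62 m³/s and the smaller is 8.099 m³/s; the ratio is 2.3.

2.3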